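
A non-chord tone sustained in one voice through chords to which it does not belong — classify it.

Pedal tone.

Approach: none. Departure: none — a single pitch is sustained while the chords change around it, passing through harmonies that do not contain it.
No melodic motion at all; the dissonance is created entirely by the moving harmonies against the stationary note — a pedal tone (pedal point).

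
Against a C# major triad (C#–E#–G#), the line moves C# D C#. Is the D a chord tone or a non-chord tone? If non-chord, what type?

Non-chord tone — a neighbor tone.

The harmony at that moment is C# major triad (C#, E#, G#); D is not a chord tone.
It is approached by step up from C# and left by step down to C#.
Step away and step back to the same note — a neighbor tone (upper neighbor).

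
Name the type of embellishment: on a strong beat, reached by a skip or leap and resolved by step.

Appoggiatura.

Approach: by leap. Departure: by step. Metric position: strong.
Leap in, step out, in a metrically strong position — an appoggiatura. (It is the mirror image of the escape tone, which steps in and leaps out from a weak position.)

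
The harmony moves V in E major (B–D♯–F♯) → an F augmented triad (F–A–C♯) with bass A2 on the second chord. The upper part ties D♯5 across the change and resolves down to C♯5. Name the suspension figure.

4–3 suspension.

At the second chord the bass is A2. The suspended D♯5 lies a fourth above the bass; after resolving down by step to C♯5, the interval above the bass becomes a third.
Suspension figures are named by those two intervals: 4–3.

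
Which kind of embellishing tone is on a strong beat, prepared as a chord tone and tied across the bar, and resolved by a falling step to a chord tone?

Approach: by preparation — the pitch is first a chord tone, then held (tied or repeated) while the harmony changes under it. Departure: down by step. Metric position: strong.
A prepared dissonance that resolves downward by step — a suspension. (The same figure resolving upward would be a retardation.)

Suspension.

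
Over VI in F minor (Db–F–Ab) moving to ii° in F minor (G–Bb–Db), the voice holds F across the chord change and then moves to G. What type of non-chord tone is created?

The harmony at that moment is G diminished triad (G, Bb, Db); F is not a chord tone.
It is held over (the same pitch as the preceding F) and left by step up to G.
Held over from the previous chord and resolving up by step — a retardation.

F is a retardation.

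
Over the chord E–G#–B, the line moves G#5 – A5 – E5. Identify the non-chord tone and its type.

A5 is an escape tone.

The harmony at that moment is E major triad (E, G#, B); A5 is not a chord tone.
It is approached by step up from G#5 and left by leap down to E5.
Step in, leap out — an escape tone.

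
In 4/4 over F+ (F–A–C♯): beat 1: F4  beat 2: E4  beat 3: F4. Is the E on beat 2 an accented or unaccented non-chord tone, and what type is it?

Unaccented neighbor tone.

The harmony at that moment is F augmented triad (F, A, C♯); E4 is not a chord tone.
It is approached by step down from F4 and left by step up to F4.
Step away and step back to the same note — a neighbor tone (lower neighbor).
It falls on a weak beat, so it is unaccented.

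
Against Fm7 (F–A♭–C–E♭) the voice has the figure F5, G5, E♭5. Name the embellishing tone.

The harmony at that moment is F minor seventh chord (F, A♭, C, E♭); G5 is not a chord tone.
It is approached by step up from F5 and left by leap down to E♭5.
Step in, leap out — an escape tone.

G5 is an escape tone.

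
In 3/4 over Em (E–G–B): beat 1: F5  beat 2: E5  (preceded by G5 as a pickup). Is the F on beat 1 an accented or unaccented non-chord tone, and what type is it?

The harmony at that moment is E minor triad (E, G, B); F5 is not a chord tone.
It is approached by step down from G5 and left by step down to E5.
Step in, step out in the same direction — a passing tone.
It falls on the downbeat, so it is accented.

Accented passing tone.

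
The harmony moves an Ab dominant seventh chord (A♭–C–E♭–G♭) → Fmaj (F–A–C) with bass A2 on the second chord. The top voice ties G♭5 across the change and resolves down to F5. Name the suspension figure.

7–6 suspension.

At the second chord the bass is A2. The suspended G♭5 lies a seventh above the bass; after resolving down by step to F5, the interval above the bass becomes a sixth.
Suspension figures are named by those two intervals: 7–6.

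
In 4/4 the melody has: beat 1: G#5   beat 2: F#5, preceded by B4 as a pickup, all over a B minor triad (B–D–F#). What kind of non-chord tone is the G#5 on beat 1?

The harmony at that moment is B minor triad (B, D, F#); G#5 is not a chord tone.
It is approached by leap up from B4 and left by step down to F#5.
Leap in, step out, metrically accented — an appoggiatura.

Appoggiatura.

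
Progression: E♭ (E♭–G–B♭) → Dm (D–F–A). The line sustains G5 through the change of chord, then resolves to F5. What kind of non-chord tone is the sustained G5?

G5 is a suspension.

The harmony at that moment is D minor triad (D, F, A); G5 is not a chord tone.
It is held over (the same pitch as the preceding G5) and left by step down to F5.
Held over from the previous chord and resolving down by step — a suspension.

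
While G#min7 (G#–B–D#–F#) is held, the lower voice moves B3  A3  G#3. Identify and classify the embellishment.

A3 is a passing tone.

The harmony at that moment is G# minor seventh chord (G#, B, D#, F#); A3 is not a chord tone.
It is approached by step down from B3 and left by step down to G#3.
Step in, step out in the same direction — a passing tone.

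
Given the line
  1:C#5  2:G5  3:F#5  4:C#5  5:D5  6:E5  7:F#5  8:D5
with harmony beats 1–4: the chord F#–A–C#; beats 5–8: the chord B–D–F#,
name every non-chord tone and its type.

The harmony at that moment is F# minor triad (F#, A, C#); G5 is not a chord tone.
It is approached by leap up from C#5 and left by step down to F#5.
Leap in, step out — an appoggiatura.
The harmony at that moment is B minor triad (B, D, F#); E5 is not a chord tone.
It is approached by step up from D5 and left by step up to F#5.
Step in, step out in the same direction — a passing tone.

G5 (beat 2) — appoggiatura; E5 (beat 6) — passing tone.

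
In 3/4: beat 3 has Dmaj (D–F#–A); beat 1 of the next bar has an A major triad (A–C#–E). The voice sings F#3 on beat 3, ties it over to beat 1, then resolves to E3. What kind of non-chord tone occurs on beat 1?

Suspension.

The harmony at that moment is A major triad (A, C#, E); F#3 is not a chord tone.
It is held over (the same pitch as the preceding F#3) and left by step down to E3.
Held over from the previous chord and resolving down by step — a suspension.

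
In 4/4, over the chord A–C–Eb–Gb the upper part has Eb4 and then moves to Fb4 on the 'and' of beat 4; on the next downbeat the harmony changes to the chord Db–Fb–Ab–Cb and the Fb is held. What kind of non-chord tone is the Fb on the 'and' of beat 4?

The harmony at that moment is A diminished seventh chord (A, C, Eb, Gb); Fb4 is not a chord tone.
It is approached by step up from Eb4 and then sustained as the same pitch into the next harmony.
Arriving early and becoming a chord tone when the harmony changes — an anticipation.

Anticipation.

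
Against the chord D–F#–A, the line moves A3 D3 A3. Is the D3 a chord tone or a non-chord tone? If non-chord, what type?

Chord tone (the root of D major triad).

D major triad contains D, F#, A; D is the root, so it is a chord tone.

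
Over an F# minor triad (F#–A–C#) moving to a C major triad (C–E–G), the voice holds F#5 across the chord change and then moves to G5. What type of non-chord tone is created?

F#5 is a retardation.

The harmony at that moment is C major triad (C, E, G); F#5 is not a chord tone.
It is held over (the same pitch as the preceding F#5) and left by step up to G5.
Held over from the previous chord and resolving up by step — a retardation.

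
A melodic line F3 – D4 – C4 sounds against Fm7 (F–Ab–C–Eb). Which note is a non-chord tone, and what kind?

The harmony at that moment is F minor seventh chord (F, Ab, C, Eb); D4 is not a chord tone.
It is approached by leap up from F3 and left by step down to C4.
Leap in, step out — an appoggiatura.

D4 is an appoggiatura.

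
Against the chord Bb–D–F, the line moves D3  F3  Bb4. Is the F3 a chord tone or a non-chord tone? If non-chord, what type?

Chord tone (the fifth of Bb major triad).

Bb major triad contains Bb, D, F; F is the fifth, so it is a chord tone.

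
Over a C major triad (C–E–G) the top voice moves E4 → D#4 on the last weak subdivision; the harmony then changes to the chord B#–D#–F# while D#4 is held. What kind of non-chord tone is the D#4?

D#4 is an anticipation.

The harmony at that moment is C major triad (C, E, G); D#4 is not a chord tone.
It is approached by step down from E4 and then sustained as the same pitch into the next harmony.
Arriving early and becoming a chord tone when the harmony changes — an anticipation.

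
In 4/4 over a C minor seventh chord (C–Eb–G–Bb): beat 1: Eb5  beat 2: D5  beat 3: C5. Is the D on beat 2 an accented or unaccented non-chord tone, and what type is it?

The harmony at that moment is C minor seventh chord (C, Eb, G, Bb); D5 is not a chord tone.
It is approached by step down from Eb5 and left by step down to C5.
Step in, step out in the same direction — a passing tone.
It falls on a weak beat, so it is unaccented.

Unaccented passing tone.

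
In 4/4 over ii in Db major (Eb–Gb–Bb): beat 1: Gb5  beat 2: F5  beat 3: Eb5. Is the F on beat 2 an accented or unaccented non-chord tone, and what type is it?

Unaccented passing tone.

The harmony at that moment is Eb minor triad (Eb, Gb, Bb); F5 is not a chord tone.
It is approached by step down from Gb5 and left by step down to Eb5.
Step in, step out in the same direction — a passing tone.
It falls on a weak beat, so it is unaccented.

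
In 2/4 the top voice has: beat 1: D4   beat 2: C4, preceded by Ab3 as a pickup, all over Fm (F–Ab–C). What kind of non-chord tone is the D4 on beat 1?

Appoggiatura.

The harmony at that moment is F minor triad (F, Ab, C); D4 is not a chord tone.
It is approached by leap up from Ab3 and left by step down to C4.
Leap in, step out, metrically accented — an appoggiatura.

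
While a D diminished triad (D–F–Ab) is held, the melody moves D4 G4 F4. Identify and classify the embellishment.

The harmony at that moment is D diminished triad (D, F, Ab); G4 is not a chord tone.
It is approached by leap up from D4 and left by step down to F4.
Leap in, step out — an appoggiatura.

G4 is an appoggiatura.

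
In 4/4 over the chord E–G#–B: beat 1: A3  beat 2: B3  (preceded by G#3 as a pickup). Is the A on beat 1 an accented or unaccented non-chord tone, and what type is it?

The harmony at that moment is E major triad (E, G#, B); A3 is not a chord tone.
It is approached by step up from G#3 and left by step up to B3.
Step in, step out in the same direction — a passing tone.
It falls on the downbeat, so it is accented.

Accented passing tone.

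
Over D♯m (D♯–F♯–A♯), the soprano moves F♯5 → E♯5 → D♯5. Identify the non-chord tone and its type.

The harmony at that moment is D♯ minor triad (D♯, F♯, A♯); E♯5 is not a chord tone.
It is approached by step down from F♯5 and left by step down to D♯5.
Step in, step out in the same direction — a passing tone.

E♯5 is a passing tone.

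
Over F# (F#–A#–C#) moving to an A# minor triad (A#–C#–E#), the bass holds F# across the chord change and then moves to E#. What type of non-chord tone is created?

The harmony at that moment is A# minor triad (A#, C#, E#); F# is not a chord tone.
It is held over (the same pitch as the preceding F#) and left by step down to E#.
Held over from the previous chord and resolving down by step — a suspension.

F# is a suspension.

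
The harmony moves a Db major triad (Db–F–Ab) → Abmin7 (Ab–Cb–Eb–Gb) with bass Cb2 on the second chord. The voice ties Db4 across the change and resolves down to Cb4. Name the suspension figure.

9–8 suspension.

At the second chord the bass is Cb2. The suspended Db4 lies a ninth above the bass; after resolving down by step to Cb4, the interval above the bass becomes an octave.
Suspension figures are named by those two intervals: 9–8.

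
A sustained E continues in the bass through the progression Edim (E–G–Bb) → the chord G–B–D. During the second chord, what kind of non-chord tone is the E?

Pedal tone (pedal point).

The harmony at that moment is G major triad (G, B, D); E is not a chord tone.
It is held over (the same pitch as the preceding E) and then sustained as the same pitch into the next harmony.
Sustained through a change of harmony — a pedal tone.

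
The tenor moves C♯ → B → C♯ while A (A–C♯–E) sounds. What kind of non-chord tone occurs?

The harmony at that moment is A major triad (A, C♯, E); B is not a chord tone.
It is approached by step down from C♯ and left by step up to C♯.
Step away and step back to the same note — a neighbor tone (lower neighbor).

B is a neighbor tone.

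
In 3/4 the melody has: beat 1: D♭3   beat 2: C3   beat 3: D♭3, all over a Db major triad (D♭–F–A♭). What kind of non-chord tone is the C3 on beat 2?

The harmony at that moment is D♭ major triad (D♭, F, A♭); C3 is not a chord tone.
It is approached by step down from D♭3 and left by step up to D♭3.
Step away and step back to the same note — a neighbor tone (lower neighbor).

Lower neighbor tone.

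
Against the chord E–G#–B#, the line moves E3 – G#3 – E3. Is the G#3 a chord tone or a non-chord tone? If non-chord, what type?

Chord tone (the third of E augmented triad).

E augmented triad contains E, G#, B#; G# is the third, so it is a chord tone.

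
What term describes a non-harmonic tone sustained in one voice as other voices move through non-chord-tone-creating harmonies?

Approach: none. Departure: none — a single pitch is sustained while the chords change around it, passing through harmonies that do not contain it.
No melodic motion at all; the dissonance is created entirely by the moving harmonies against the stationary note — a pedal tone (pedal point).

Pedal tone.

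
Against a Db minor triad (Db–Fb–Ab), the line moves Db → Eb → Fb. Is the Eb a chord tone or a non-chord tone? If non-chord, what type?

The harmony at that moment is Db minor triad (Db, Fb, Ab); Eb is not a chord tone.
It is approached by step up from Db and left by step up to Fb.
Step in, step out in the same direction — a passing tone.

Non-chord tone — a passing tone.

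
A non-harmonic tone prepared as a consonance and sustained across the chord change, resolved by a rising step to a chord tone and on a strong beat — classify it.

Retardation.

Approach: by preparation — the pitch is first a chord tone, then held (tied or repeated) while the harmony changes under it. Departure: up by step. Metric position: strong.
A prepared dissonance that resolves upward by step — a retardation. (The same figure resolving downward would be a suspension.)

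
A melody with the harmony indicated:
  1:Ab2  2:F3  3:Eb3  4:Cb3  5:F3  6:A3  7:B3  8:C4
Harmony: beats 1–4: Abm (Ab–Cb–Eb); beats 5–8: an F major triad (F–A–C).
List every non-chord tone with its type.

The harmony at that moment is Ab minor triad (Ab, Cb, Eb); F3 is not a chord tone.
It is approached by leap up from Ab2 and left by step down to Eb3.
Leap in, step out — an appoggiatura.
The harmony at that moment is F major triad (F, A, C); B3 is not a chord tone.
It is approached by step up from A3 and left by step up to C4.
Step in, step out in the same direction — a passing tone.

F3 (beat 2) — appoggiatura; B3 (beat 7) — passing tone.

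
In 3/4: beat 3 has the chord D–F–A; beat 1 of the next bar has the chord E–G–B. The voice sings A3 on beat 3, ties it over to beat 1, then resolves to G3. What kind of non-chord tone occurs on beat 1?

The harmony at that moment is E minor triad (E, G, B); A3 is not a chord tone.
It is held over (the same pitch as the preceding A3) and left by step down to G3.
Held over from the previous chord and resolving down by step — a suspension.

Suspension.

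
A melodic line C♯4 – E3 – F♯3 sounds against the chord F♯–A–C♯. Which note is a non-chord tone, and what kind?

The harmony at that moment is F♯ minor triad (F♯, A, C♯); E3 is not a chord tone.
It is approached by leap down from C♯4 and left by step up to F♯3.
Leap in, step out — an appoggiatura.

E3 is an appoggiatura.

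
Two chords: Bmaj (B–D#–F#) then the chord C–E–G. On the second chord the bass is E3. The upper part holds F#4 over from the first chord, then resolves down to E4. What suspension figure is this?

At the second chord the bass is E3. The suspended F#4 lies a ninth above the bass; after resolving down by step to E4, the interval above the bass becomes an octave.
Suspension figures are named by those two intervals: 9–8.

9–8 suspension.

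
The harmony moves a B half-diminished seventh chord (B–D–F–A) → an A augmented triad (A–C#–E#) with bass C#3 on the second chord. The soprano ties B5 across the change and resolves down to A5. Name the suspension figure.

At the second chord the bass is C#3. The suspended B5 lies a seventh above the bass; after resolving down by step to A5, the interval above the bass becomes a sixth.
Suspension figures are named by those two intervals: 7–6.

7–6 suspension.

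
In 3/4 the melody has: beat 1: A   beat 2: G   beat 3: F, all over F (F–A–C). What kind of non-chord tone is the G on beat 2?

The harmony at that moment is F major triad (F, A, C); G is not a chord tone.
It is approached by step down from A and left by step down to F.
Step in, step out in the same direction — a passing tone.

Passing tone.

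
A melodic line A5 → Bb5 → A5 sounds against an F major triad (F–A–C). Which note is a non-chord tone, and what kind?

The harmony at that moment is F major triad (F, A, C); Bb5 is not a chord tone.
It is approached by step up from A5 and left by step down to A5.
Step away and step back to the same note — a neighbor tone (upper neighbor).

Bb5 is a neighbor tone.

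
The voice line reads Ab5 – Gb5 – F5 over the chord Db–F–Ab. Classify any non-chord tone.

The harmony at that moment is Db major triad (Db, F, Ab); Gb5 is not a chord tone.
It is approached by step down from Ab5 and left by step down to F5.
Step in, step out in the same direction — a passing tone.

Gb5 is a passing tone.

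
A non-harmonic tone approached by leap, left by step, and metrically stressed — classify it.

Approach: by leap. Departure: by step. Metric position: strong.
Leap in, step out, in a metrically strong position — an appoggiatura. (It is the mirror image of the escape tone, which steps in and leaps out from a weak position.)

Appoggiatura.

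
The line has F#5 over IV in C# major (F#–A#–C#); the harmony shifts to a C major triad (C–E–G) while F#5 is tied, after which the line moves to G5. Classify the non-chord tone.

The harmony at that moment is C major triad (C, E, G); F#5 is not a chord tone.
It is held over (the same pitch as the preceding F#5) and left by step up to G5.
Held over from the previous chord and resolving up by step — a retardation.

F#5 is a retardation.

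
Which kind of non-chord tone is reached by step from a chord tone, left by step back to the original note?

Neighbor tone.

Approach: by step. Departure: by step in the opposite direction, back to the starting pitch.
Stepwise on both sides but reversing to return to the same chord tone — a neighbor tone. (Had it continued onward in the same direction it would be a passing tone instead.)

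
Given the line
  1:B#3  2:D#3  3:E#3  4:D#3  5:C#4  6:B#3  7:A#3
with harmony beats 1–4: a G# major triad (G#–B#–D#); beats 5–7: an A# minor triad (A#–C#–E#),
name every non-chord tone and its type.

The harmony at that moment is G# major triad (G#, B#, D#); E#3 is not a chord tone.
It is approached by step up from D#3 and left by step down to D#3.
Step away and step back to the same note — a neighbor tone (upper neighbor).
The harmony at that moment is A# minor triad (A#, C#, E#); B#3 is not a chord tone.
It is approached by step down from C#4 and left by step down to A#3.
Step in, step out in the same direction — a passing tone.

E#3 (beat 3) — neighbor tone; B#3 (beat 6) — passing tone.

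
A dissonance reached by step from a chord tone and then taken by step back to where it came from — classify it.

Neighbor tone.

Approach: by step. Departure: by step in the opposite direction, back to the starting pitch.
Stepwise on both sides but reversing to return to the same chord tone — a neighbor tone. (Had it continued onward in the same direction it would be a passing tone instead.)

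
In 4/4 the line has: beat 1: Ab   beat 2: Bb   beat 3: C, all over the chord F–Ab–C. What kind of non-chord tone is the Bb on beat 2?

Passing tone.

The harmony at that moment is F minor triad (F, Ab, C); Bb is not a chord tone.
It is approached by step up from Ab and left by step up to C.
Step in, step out in the same direction — a passing tone.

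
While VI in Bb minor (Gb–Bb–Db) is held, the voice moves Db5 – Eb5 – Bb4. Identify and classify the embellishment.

The harmony at that moment is Gb major triad (Gb, Bb, Db); Eb5 is not a chord tone.
It is approached by step up from Db5 and left by leap down to Bb4.
Step in, leap out — an escape tone.

Eb5 is an escape tone.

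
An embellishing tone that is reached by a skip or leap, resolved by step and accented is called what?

Approach: by leap. Departure: by step. Metric position: strong.
Leap in, step out, in a metrically strong position — an appoggiatura. (It is the mirror image of the escape tone, which steps in and leaps out from a weak position.)

Appoggiatura.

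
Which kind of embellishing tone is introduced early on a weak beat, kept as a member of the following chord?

Approach: ahead of the chord change (typically by step), so it is dissonant against the current harmony. Departure: none — the same pitch is restated or held and is a chord tone of the new harmony.
Dissonant first, consonant once the harmony catches up: the note simply arrives early — an anticipation. (The reverse timing, consonant first and dissonant after the change, would be a suspension or retardation.)

Anticipation.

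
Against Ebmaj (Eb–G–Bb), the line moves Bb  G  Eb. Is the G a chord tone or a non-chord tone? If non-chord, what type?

Eb major triad contains Eb, G, Bb; G is the third, so it is a chord tone.

Chord tone (the third of Eb major triad).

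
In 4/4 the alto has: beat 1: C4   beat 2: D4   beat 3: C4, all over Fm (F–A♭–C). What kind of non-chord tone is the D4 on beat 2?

The harmony at that moment is F minor triad (F, A♭, C); D4 is not a chord tone.
It is approached by step up from C4 and left by step down to C4.
Step away and step back to the same note — a neighbor tone (upper neighbor).

Upper neighbor tone.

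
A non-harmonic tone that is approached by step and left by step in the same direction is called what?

Approach: by step. Departure: by step, continuing in the same direction.
Stepwise on both sides with no change of direction means the note fills in the space between two different chord tones — a passing tone. (Had it turned back to its starting note it would be a neighbor tone instead.)

Passing tone.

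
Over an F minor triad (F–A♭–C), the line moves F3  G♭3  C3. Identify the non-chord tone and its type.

The harmony at that moment is F minor triad (F, A♭, C); G♭3 is not a chord tone.
It is approached by step up from F3 and left by leap down to C3.
Step in, leap out — an escape tone.

G♭3 is an escape tone.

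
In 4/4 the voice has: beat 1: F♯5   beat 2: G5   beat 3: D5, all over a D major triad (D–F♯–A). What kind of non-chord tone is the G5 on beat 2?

Escape tone.

The harmony at that moment is D major triad (D, F♯, A); G5 is not a chord tone.
It is approached by step up from F♯5 and left by leap down to D5.
Step in, leap out, on a weak beat — an escape tone.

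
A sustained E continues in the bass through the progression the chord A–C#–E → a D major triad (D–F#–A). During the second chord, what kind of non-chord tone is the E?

Pedal tone (pedal point).

The harmony at that moment is D major triad (D, F#, A); E is not a chord tone.
It is held over (the same pitch as the preceding E) and then sustained as the same pitch into the next harmony.
Sustained through a change of harmony — a pedal tone.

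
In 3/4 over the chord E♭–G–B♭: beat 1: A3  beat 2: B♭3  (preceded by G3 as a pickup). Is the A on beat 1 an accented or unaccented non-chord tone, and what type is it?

Accented passing tone.

The harmony at that moment is E♭ major triad (E♭, G, B♭); A3 is not a chord tone.
It is approached by step up from G3 and left by step up to B♭3.
Step in, step out in the same direction — a passing tone.
It falls on the downbeat, so it is accented.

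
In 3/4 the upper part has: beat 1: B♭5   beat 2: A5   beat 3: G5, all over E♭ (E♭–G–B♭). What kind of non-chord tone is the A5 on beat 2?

The harmony at that moment is E♭ major triad (E♭, G, B♭); A5 is not a chord tone.
It is approached by step down from B♭5 and left by step down to G5.
Step in, step out in the same direction — a passing tone.

Passing tone.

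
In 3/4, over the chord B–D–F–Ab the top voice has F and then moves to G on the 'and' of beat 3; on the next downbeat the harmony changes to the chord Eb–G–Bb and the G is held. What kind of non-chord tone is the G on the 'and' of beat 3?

Anticipation.

The harmony at that moment is B diminished seventh chord (B, D, F, Ab); G is not a chord tone.
It is approached by step up from F and then sustained as the same pitch into the next harmony.
Arriving early and becoming a chord tone when the harmony changes — an anticipation.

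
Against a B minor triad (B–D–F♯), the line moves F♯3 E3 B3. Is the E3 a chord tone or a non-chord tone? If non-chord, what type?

Non-chord tone — an escape tone.

The harmony at that moment is B minor triad (B, D, F♯); E3 is not a chord tone.
It is approached by step down from F♯3 and left by leap up to B3.
Step in, leap out — an escape tone.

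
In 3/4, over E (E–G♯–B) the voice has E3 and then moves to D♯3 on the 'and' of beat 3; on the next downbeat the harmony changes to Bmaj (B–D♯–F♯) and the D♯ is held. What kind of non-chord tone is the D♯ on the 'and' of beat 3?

Anticipation.

The harmony at that moment is E major triad (E, G♯, B); D♯3 is not a chord tone.
It is approached by step down from E3 and then sustained as the same pitch into the next harmony.
Arriving early and becoming a chord tone when the harmony changes — an anticipation.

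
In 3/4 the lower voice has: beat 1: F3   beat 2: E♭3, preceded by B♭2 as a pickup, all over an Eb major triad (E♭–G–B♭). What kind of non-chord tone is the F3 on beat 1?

Appoggiatura.

The harmony at that moment is E♭ major triad (E♭, G, B♭); F3 is not a chord tone.
It is approached by leap up from B♭2 and left by step down to E♭3.
Leap in, step out, metrically accented — an appoggiatura.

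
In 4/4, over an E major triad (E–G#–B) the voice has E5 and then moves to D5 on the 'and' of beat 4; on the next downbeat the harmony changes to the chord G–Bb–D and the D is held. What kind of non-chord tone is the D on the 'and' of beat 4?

The harmony at that moment is E major triad (E, G#, B); D5 is not a chord tone.
It is approached by step down from E5 and then sustained as the same pitch into the next harmony.
Arriving early and becoming a chord tone when the harmony changes — an anticipation.

Anticipation.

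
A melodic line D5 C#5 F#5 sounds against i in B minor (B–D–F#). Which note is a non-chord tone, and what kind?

C#5 is an escape tone.

The harmony at that moment is B minor triad (B, D, F#); C#5 is not a chord tone.
It is approached by step down from D5 and left by leap up to F#5.
Step in, leap out — an escape tone.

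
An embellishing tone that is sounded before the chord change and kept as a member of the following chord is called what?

Approach: ahead of the chord change (typically by step), so it is dissonant against the current harmony. Departure: none — the same pitch is restated or held and is a chord tone of the new harmony.
Dissonant first, consonant once the harmony catches up: the note simply arrives early — an anticipation. (The reverse timing, consonant first and dissonant after the change, would be a suspension or retardation.)

Anticipation.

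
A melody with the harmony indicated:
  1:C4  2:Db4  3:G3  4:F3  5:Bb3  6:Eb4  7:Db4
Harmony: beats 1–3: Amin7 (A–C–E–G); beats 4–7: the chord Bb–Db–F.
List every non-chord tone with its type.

The harmony at that moment is A minor seventh chord (A, C, E, G); Db4 is not a chord tone.
It is approached by step up from C4 and left by leap down to G3.
Step in, leap out — an escape tone.
The harmony at that moment is Bb minor triad (Bb, Db, F); Eb4 is not a chord tone.
It is approached by leap up from Bb3 and left by step down to Db4.
Leap in, step out — an appoggiatura.

Db4 (beat 2) — escape tone; Eb4 (beat 6) — appoggiatura.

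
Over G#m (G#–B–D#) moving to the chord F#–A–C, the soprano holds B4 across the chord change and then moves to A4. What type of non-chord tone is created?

B4 is a suspension.

The harmony at that moment is F# diminished triad (F#, A, C); B4 is not a chord tone.
It is held over (the same pitch as the preceding B4) and left by step down to A4.
Held over from the previous chord and resolving down by step — a suspension.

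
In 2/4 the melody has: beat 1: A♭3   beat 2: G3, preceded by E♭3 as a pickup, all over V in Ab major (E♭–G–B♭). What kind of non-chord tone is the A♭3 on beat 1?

Appoggiatura.

The harmony at that moment is E♭ major triad (E♭, G, B♭); A♭3 is not a chord tone.
It is approached by leap up from E♭3 and left by step down to G3.
Leap in, step out, metrically accented — an appoggiatura.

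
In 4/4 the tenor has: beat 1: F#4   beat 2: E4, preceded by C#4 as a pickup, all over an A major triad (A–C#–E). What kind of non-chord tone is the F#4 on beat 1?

The harmony at that moment is A major triad (A, C#, E); F#4 is not a chord tone.
It is approached by leap up from C#4 and left by step down to E4.
Leap in, step out, metrically accented — an appoggiatura.

Appoggiatura.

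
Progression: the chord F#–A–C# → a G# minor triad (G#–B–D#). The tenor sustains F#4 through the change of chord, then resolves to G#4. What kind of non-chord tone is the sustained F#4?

The harmony at that moment is G# minor triad (G#, B, D#); F#4 is not a chord tone.
It is held over (the same pitch as the preceding F#4) and left by step up to G#4.
Held over from the previous chord and resolving up by step — a retardation.

F#4 is a retardation.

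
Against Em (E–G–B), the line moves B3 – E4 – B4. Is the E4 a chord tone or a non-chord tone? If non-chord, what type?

E minor triad contains E, G, B; E is the root, so it is a chord tone.

Chord tone (the root of E minor triad).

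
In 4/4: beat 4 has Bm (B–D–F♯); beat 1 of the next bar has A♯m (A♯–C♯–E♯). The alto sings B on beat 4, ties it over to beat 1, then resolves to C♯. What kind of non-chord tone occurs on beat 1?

The harmony at that moment is A♯ minor triad (A♯, C♯, E♯); B is not a chord tone.
It is held over (the same pitch as the preceding B) and left by step up to C♯.
Held over from the previous chord and resolving up by step — a retardation.

Retardation.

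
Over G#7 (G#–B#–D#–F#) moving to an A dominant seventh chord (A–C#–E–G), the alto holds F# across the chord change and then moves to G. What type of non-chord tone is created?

F# is a retardation.

The harmony at that moment is A dominant seventh chord (A, C#, E, G); F# is not a chord tone.
It is held over (the same pitch as the preceding F#) and left by step up to G.
Held over from the previous chord and resolving up by step — a retardation.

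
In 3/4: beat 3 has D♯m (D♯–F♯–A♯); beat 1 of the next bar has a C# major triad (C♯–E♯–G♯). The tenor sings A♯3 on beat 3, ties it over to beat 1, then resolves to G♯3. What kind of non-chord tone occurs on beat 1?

The harmony at that moment is C♯ major triad (C♯, E♯, G♯); A♯3 is not a chord tone.
It is held over (the same pitch as the preceding A♯3) and left by step down to G♯3.
Held over from the previous chord and resolving down by step — a suspension.

Suspension.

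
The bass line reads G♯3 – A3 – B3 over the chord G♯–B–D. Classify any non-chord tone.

A3 is a passing tone.

The harmony at that moment is G♯ diminished triad (G♯, B, D); A3 is not a chord tone.
It is approached by step up from G♯3 and left by step up to B3.
Step in, step out in the same direction — a passing tone.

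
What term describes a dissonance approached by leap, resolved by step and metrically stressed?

Approach: by leap. Departure: by step. Metric position: strong.
Leap in, step out, in a metrically strong position — an appoggiatura. (It is the mirror image of the escape tone, which steps in and leaps out from a weak position.)

Appoggiatura.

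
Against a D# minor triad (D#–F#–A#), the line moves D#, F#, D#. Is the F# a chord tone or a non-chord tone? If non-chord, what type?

D# minor triad contains D#, F#, A#; F# is the third, so it is a chord tone.

Chord tone (the third of D# minor triad).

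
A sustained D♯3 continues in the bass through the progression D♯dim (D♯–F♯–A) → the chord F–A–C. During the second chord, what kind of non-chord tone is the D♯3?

The harmony at that moment is F major triad (F, A, C); D♯3 is not a chord tone.
It is held over (the same pitch as the preceding D♯3) and then sustained as the same pitch into the next harmony.
Sustained through a change of harmony — a pedal tone.

Pedal tone (pedal point).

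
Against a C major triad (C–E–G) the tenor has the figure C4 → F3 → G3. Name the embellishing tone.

F3 is an appoggiatura.

The harmony at that moment is C major triad (C, E, G); F3 is not a chord tone.
It is approached by leap down from C4 and left by step up to G3.
Leap in, step out — an appoggiatura.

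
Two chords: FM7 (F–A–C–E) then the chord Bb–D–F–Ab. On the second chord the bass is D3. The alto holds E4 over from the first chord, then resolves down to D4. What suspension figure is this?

At the second chord the bass is D3. The suspended E4 lies a ninth above the bass; after resolving down by step to D4, the interval above the bass becomes an octave.
Suspension figures are named by those two intervals: 9–8.

9–8 suspension.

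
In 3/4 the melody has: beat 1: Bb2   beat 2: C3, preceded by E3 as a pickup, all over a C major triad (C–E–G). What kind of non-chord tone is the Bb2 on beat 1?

The harmony at that moment is C major triad (C, E, G); Bb2 is not a chord tone.
It is approached by leap down from E3 and left by step up to C3.
Leap in, step out, metrically accented — an appoggiatura.

Appoggiatura.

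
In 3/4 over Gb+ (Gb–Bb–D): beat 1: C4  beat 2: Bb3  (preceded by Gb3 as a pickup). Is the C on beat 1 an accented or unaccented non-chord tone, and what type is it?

The harmony at that moment is Gb augmented triad (Gb, Bb, D); C4 is not a chord tone.
It is approached by leap up from Gb3 and left by step down to Bb3.
Leap in, step out — an appoggiatura.
It falls on the downbeat, so it is accented.

Accented appoggiatura.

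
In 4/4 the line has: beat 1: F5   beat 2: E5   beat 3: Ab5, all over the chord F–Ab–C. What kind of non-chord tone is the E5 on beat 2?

Escape tone.

The harmony at that moment is F minor triad (F, Ab, C); E5 is not a chord tone.
It is approached by step down from F5 and left by leap up to Ab5.
Step in, leap out, on a weak beat — an escape tone.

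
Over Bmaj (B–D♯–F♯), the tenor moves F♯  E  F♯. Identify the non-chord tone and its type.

E is a neighbor tone.

The harmony at that moment is B major triad (B, D♯, F♯); E is not a chord tone.
It is approached by step down from F♯ and left by step up to F♯.
Step away and step back to the same note — a neighbor tone (lower neighbor).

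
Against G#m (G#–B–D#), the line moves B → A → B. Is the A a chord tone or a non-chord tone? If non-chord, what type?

The harmony at that moment is G# minor triad (G#, B, D#); A is not a chord tone.
It is approached by step down from B and left by step up to B.
Step away and step back to the same note — a neighbor tone (lower neighbor).

Non-chord tone — a neighbor tone.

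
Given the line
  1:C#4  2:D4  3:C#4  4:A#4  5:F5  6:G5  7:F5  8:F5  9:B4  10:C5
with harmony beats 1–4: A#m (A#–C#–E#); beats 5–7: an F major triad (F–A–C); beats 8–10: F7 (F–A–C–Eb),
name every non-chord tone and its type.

The harmony at that moment is A# minor triad (A#, C#, E#); D4 is not a chord tone.
It is approached by step up from C#4 and left by step down to C#4.
Step away and step back to the same note — a neighbor tone (upper neighbor).
The harmony at that moment is F major triad (F, A, C); G5 is not a chord tone.
It is approached by step up from F5 and left by step down to F5.
Step away and step back to the same note — a neighbor tone (upper neighbor).
The harmony at that moment is F dominant seventh chord (F, A, C, Eb); B4 is not a chord tone.
It is approached by leap down from F5 and left by step up to C5.
Leap in, step out — an appoggiatura.

D4 (beat 2) — neighbor tone; G5 (beat 6) — neighbor tone; B4 (beat 9) — appoggiatura.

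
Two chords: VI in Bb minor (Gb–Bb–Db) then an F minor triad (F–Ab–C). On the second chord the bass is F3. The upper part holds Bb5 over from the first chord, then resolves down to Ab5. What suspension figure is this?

At the second chord the bass is F3. The suspended Bb5 lies a fourth above the bass; after resolving down by step to Ab5, the interval above the bass becomes a third.
Suspension figures are named by those two intervals: 4–3.

4–3 suspension.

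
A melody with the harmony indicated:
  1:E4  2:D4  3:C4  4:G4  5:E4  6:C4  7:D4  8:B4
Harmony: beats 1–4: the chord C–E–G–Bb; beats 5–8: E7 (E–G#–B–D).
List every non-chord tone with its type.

D4 (beat 2) — passing tone; C4 (beat 6) — appoggiatura.

The harmony at that moment is C dominant seventh chord (C, E, G, Bb); D4 is not a chord tone.
It is approached by step down from E4 and left by step down to C4.
Step in, step out in the same direction — a passing tone.
The harmony at that moment is E dominant seventh chord (E, G#, B, D); C4 is not a chord tone.
It is approached by leap down from E4 and left by step up to D4.
Leap in, step out — an appoggiatura.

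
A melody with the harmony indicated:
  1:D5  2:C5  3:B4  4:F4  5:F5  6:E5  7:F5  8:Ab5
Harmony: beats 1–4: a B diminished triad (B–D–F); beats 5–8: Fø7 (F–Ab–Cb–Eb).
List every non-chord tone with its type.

C5 (beat 2) — passing tone; E5 (beat 6) — neighbor tone.

The harmony at that moment is B diminished triad (B, D, F); C5 is not a chord tone.
It is approached by step down from D5 and left by step down to B4.
Step in, step out in the same direction — a passing tone.
The harmony at that moment is F half-diminished seventh chord (F, Ab, Cb, Eb); E5 is not a chord tone.
It is approached by step down from F5 and left by step up to F5.
Step away and step back to the same note — a neighbor tone (lower neighbor).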